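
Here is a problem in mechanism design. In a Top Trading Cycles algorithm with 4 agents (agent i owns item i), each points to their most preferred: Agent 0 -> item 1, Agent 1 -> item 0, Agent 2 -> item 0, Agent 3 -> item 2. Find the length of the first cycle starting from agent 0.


Step 1: Trace the pointer graph from agent 0: 0 -> 1 -> 0
Step 2: A cycle is detected when we revisit agent 0
Step 3: The cycle is: 0 -> 1 -> 0
Step 4: Cycle length = 2

2


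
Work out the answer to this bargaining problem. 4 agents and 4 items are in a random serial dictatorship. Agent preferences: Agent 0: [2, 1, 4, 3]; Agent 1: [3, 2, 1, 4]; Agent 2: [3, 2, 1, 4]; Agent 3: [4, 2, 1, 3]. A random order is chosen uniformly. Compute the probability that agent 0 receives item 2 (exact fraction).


Step 1: Agent 0 wants item 2
Step 2: There are 24 possible orderings of agents
Step 3: In 16 orderings, agent 0 gets item 2
Step 4: Probability = 16/24 = 2/3

2/3


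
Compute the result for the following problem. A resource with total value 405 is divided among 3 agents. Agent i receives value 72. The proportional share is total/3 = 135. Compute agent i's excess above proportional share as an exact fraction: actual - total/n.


Step 1: Proportional share = 405/3 = 135
Step 2: Agent's actual allocation = 72
Step 3: Excess = 72 - 135 = -63

-63


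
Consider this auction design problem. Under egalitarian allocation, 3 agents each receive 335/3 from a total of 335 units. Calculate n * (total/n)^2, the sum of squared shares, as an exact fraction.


Step 1: Each agent's share = 335/3
Step 2: Square of each share = (335/3)^2 = 112225/9
Step 3: Sum of squares = 3 * 112225/9 = 112225/3

112225/3


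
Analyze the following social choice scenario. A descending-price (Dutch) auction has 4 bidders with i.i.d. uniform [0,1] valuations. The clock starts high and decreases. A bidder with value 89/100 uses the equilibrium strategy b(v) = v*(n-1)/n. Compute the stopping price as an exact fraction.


Step 1: Dutch auctions are strategically equivalent to first-price auctions
Step 2: The equilibrium bid is b(v) = v*(n-1)/n
Step 3: b = 89/100 * 3/4
Step 4: b = 267/400

267/400


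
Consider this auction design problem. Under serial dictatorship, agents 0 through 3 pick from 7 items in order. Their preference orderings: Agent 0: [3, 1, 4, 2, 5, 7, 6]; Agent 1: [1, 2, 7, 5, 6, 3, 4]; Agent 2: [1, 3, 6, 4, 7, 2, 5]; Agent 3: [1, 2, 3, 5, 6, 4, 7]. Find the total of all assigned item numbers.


Step 1: Agent 0 picks item 3
Step 2: Agent 1 picks item 1
Step 3: Agent 2 picks item 6
Step 4: Agent 3 picks item 2
Step 5: Sum = 3 + 1 + 6 + 2 = 12

12


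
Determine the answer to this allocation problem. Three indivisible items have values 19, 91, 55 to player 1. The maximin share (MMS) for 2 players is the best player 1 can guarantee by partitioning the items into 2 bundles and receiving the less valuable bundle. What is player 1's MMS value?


Step 1: Item values = 19, 91, 55
Step 2: Enumerate all 2-bundle partitions and take the smaller bundle:
  Partition 1: {19} vs {91,55} -> bundles 19, 146; min = 19
  Partition 2: {91} vs {19,55} -> bundles 91, 74; min = 74
  Partition 3: {55} vs {19,91} -> bundles 55, 110; min = 55
Step 3: MMS = max(19, 74, 55) = 74

74


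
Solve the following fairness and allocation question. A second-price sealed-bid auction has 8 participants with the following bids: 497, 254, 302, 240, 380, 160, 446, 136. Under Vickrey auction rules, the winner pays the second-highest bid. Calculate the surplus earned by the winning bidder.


Step 1: Sort bids in descending order: 497, 446, 380, 302, 254, 240, 160, 136
Step 2: The winning bid is the highest: 497
Step 3: The payment equals the second-highest bid: 446
Step 4: Surplus = winner's bid - payment = 497 - 446 = 51

51


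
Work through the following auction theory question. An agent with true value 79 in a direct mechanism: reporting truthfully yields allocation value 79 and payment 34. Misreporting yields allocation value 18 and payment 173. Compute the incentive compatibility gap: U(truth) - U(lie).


Step 1: U(truth) = value - payment = 79 - 34 = 45
Step 2: U(lie) = allocation - payment = 18 - 173 = -155
Step 3: IC gap = 45 - (-155) = 200

200


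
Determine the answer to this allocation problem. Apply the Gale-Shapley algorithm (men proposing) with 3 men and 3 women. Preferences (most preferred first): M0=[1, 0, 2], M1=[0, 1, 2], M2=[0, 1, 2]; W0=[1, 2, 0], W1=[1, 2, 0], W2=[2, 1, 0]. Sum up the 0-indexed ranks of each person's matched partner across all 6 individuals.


Step 1: Run Gale-Shapley (men propose, women hold best offer):
  M0 proposes to W1; she accepts
  M1 proposes to W0; she accepts
  M2 proposes to W0; rejected
  M2 proposes to W1; she switches from M0
  M0 proposes to W0; rejected
  M0 proposes to W2; she accepts
Step 2: Final matching: W0-M1, W1-M2, W2-M0
Step 3: 0-indexed ranks (man's rank of his match, then woman's): 0 + 0 + 1 + 1 + 2 + 2
Step 4: Total rank sum = 6

6


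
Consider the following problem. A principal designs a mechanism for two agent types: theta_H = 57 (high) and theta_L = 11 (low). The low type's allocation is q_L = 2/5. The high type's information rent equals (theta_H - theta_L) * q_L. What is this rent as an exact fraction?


Step 1: theta_H - theta_L = 57 - 11 = 46
Step 2: Information rent = (theta_H - theta_L) * q_L
Step 3: = 46 * 2/5
Step 4: = 92/5

92/5


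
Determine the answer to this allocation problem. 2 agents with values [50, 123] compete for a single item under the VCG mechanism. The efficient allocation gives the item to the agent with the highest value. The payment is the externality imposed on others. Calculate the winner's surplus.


Step 1: The winner is the agent with the highest value: agent 1 with value 123
Step 2: Values of other agents: [50]
Step 3: VCG payment = max of others' values = 50
Step 4: Surplus = 123 - 50 = 73

73


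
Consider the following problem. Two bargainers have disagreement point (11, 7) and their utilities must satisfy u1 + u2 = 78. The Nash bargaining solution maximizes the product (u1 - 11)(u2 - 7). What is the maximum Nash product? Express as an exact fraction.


Step 1: The Nash solution splits surplus symmetrically above the disagreement point
Step 2: u1 = (total + d1 - d2)/2 = (78 + 11 - 7)/2 = 41
Step 3: u2 = (total - d1 + d2)/2 = (78 - 11 + 7)/2 = 37
Step 4: Nash product = (41 - 11) * (37 - 7)
Step 5: = 30 * 30 = 900

900


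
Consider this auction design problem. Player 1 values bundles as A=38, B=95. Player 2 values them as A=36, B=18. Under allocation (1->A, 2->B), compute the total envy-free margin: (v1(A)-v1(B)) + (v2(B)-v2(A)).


Step 1: Player 1's margin = v1(A) - v1(B) = 38 - 95 = -57
Step 2: Player 2's margin = v2(B) - v2(A) = 18 - 36 = -18
Step 3: Total margin = -57 + -18 = -75

-75


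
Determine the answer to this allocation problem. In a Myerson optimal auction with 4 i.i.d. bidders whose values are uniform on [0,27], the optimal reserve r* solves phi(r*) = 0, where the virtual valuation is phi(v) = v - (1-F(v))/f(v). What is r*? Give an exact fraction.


Step 1: For U[0,27], F(v) = v/27 and f(v) = 1/27
Step 2: phi(v) = v - (1 - v/27)/(1/27) = v - (27 - v) = 2v - 27
Step 3: Set phi(r*) = 0: 2r* - 27 = 0
Step 4: r* = 27/2 (the number of bidders n = 4 does not enter)

27/2


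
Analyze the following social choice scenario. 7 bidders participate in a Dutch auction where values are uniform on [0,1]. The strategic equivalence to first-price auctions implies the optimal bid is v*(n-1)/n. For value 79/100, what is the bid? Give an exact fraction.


Step 1: Dutch auctions are strategically equivalent to first-price auctions
Step 2: The equilibrium bid is b(v) = v*(n-1)/n
Step 3: b = 79/100 * 6/7
Step 4: b = 237/350

237/350


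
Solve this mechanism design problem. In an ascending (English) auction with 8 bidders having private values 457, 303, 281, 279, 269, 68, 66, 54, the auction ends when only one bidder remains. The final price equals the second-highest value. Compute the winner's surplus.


Step 1: Identify the highest value: 457
Step 2: Identify the second-highest value: 303
Step 3: The final price = second-highest value = 303
Step 4: Surplus = 457 - 303 = 154

154


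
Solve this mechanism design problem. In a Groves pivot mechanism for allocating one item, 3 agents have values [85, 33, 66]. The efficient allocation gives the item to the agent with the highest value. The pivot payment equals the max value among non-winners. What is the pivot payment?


Step 1: The efficient winner is agent 0 with value 85
Step 2: Other agents' values: [33, 66]
Step 3: Pivot payment = max(others) = 66
Step 4: The winner pays 66

66


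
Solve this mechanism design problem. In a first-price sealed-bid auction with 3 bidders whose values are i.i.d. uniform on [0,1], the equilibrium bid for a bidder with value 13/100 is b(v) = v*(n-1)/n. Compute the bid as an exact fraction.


Step 1: The symmetric BNE bidding function is b(v) = v * (n-1) / n
Step 2: Substitute v = 13/100 and n = 3
Step 3: b = 13/100 * 2/3
Step 4: b = 13/150

13/150


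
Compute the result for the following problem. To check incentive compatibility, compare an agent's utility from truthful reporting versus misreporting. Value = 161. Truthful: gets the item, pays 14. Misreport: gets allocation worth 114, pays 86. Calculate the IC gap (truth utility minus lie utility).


Step 1: U(truth) = value - payment = 161 - 14 = 147
Step 2: U(lie) = allocation - payment = 114 - 86 = 28
Step 3: IC gap = 147 - 28 = 119

119


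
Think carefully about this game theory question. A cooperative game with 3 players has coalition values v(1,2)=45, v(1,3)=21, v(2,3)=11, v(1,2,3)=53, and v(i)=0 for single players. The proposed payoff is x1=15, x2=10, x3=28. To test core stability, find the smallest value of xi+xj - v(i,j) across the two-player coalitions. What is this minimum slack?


Step 1: Slack for coalition (1,2): x1+x2 - v12 = 25 - 45 = -20
Step 2: Slack for coalition (1,3): x1+x3 - v13 = 43 - 21 = 22
Step 3: Slack for coalition (2,3): x2+x3 - v23 = 38 - 11 = 27
Step 4: Minimum slack = min(-20, 22, 27) = -20, attained by (1,2); coalition (1,2) can block (slack < 0), so the allocation is not in the core

-20


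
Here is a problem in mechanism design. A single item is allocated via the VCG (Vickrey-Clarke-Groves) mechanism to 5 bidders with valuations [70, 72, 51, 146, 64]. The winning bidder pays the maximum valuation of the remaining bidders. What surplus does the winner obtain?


Step 1: The winner is the agent with the highest value: agent 3 with value 146
Step 2: Values of other agents: [70, 72, 51, 64]
Step 3: VCG payment = max of others' values = 72
Step 4: Surplus = 146 - 72 = 74

74


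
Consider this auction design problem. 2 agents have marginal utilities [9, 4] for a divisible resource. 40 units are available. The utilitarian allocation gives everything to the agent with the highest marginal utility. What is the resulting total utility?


Step 1: The marginal utilities are [9, 4]
Step 2: The highest marginal utility is 9
Step 3: All 40 units go to that agent
Step 4: Total utility = 9 * 40 = 360

360


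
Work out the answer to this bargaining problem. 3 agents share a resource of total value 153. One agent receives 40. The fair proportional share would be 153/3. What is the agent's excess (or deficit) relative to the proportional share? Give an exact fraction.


Step 1: Proportional share = 153/3 = 51
Step 2: Agent's actual allocation = 40
Step 3: Excess = 40 - 51 = -11

-11


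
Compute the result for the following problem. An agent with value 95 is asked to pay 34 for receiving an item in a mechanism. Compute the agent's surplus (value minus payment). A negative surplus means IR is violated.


Step 1: Surplus = value - payment = 95 - 34 = 61
Step 2: IR is satisfied (surplus >= 0)

61


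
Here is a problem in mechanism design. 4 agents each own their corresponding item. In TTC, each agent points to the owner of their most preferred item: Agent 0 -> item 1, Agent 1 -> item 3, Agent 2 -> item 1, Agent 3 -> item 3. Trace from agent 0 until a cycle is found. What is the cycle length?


Step 1: Trace the pointer graph from agent 0: 0 -> 1 -> 3 -> 3
Step 2: A cycle is detected when we revisit agent 3
Step 3: The cycle is: 3 -> 3
Step 4: Cycle length = 1

1


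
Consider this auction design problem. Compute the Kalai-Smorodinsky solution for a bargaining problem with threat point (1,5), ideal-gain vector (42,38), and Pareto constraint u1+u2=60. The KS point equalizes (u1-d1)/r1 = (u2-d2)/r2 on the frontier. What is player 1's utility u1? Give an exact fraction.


Step 1: At the KS point, (u1-d1)/r1 = (u2-d2)/r2 = t and u1+u2 = 60
Step 2: u1 = d1 + r1*t and u2 = d2 + r2*t, so (d1 + r1*t) + (d2 + r2*t) = 60
Step 3: t = (60 - 1 - 5)/(42 + 38) = 54/80 = 27/40
Step 4: u1 = d1 + r1*t = 1 + 42 * 27/40 = 587/20
Step 5: (Check: u2 = d2 + r2*t = 613/20; u1+u2 = 587/20 + 613/20 = 60, on the frontier.)

587/20


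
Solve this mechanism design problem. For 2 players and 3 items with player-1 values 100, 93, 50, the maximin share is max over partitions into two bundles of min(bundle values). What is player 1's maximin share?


Step 1: Item values = 100, 93, 50
Step 2: Enumerate all 2-bundle partitions and take the smaller bundle:
  Partition 1: {100} vs {93,50} -> bundles 100, 143; min = 100
  Partition 2: {93} vs {100,50} -> bundles 93, 150; min = 93
  Partition 3: {50} vs {100,93} -> bundles 50, 193; min = 50
Step 3: MMS = max(100, 93, 50) = 100

100


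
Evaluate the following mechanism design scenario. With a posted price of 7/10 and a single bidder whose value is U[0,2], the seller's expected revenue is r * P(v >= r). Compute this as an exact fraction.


Step 1: Posted price r = 7/10, value support [0,2]
Step 2: P(v >= r) = (2 - 7/10)/2 = 13/20
Step 3: Expected revenue = r * P(v >= r) = 7/10 * 13/20
Step 4: Revenue = 91/200

91/200


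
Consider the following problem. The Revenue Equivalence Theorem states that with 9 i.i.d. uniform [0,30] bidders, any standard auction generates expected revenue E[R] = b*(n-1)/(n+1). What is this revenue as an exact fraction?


Step 1: By Revenue Equivalence, expected revenue = b*(n-1)/(n+1)
Step 2: Substituting n = 9, b = 30
Step 3: Revenue = 30*(9-1)/(9+1) = 30*8/10
Step 4: Revenue = 240/10 = 24

24


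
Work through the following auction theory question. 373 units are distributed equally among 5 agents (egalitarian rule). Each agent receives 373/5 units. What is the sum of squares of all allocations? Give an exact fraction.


Step 1: Each agent's share = 373/5
Step 2: Square of each share = (373/5)^2 = 139129/25
Step 3: Sum of squares = 5 * 139129/25 = 139129/5

139129/5


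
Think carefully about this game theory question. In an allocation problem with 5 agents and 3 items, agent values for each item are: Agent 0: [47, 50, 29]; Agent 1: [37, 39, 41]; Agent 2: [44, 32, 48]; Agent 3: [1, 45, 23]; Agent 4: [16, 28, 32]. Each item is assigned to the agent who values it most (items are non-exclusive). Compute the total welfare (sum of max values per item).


Step 1: For each item, find the maximum value among all agents.
Step 2: Item 0 -> Agent 0 (value 47)
Step 3: Item 1 -> Agent 0 (value 50)
Step 4: Item 2 -> Agent 2 (value 48)
Step 5: Total welfare = 47 + 50 + 48 = 145

145


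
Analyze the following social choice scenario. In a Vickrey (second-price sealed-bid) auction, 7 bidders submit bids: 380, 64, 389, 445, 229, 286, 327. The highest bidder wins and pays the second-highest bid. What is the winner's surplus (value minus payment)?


Step 1: Sort bids in descending order: 445, 389, 380, 327, 286, 229, 64
Step 2: The winning bid is the highest: 445
Step 3: The payment equals the second-highest bid: 389
Step 4: Surplus = winner's bid - payment = 445 - 389 = 56

56


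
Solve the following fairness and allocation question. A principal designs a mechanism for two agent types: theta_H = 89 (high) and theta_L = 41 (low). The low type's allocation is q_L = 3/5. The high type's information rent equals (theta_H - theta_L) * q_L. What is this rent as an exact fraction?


Step 1: theta_H - theta_L = 89 - 41 = 48
Step 2: Information rent = (theta_H - theta_L) * q_L
Step 3: = 48 * 3/5
Step 4: = 144/5

144/5


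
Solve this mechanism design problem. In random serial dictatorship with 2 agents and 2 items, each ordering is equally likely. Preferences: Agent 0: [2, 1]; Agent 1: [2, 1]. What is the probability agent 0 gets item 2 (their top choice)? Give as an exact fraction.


Step 1: Agent 0 wants item 2
Step 2: There are 2 possible orderings of agents
Step 3: In 1 orderings, agent 0 gets item 2
Step 4: Probability = 1/2

1/2


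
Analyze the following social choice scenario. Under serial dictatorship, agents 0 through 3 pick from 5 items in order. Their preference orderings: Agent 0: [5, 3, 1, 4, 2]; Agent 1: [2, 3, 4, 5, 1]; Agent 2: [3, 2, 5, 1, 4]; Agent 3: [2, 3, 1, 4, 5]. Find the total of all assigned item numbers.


Step 1: Agent 0 picks item 5
Step 2: Agent 1 picks item 2
Step 3: Agent 2 picks item 3
Step 4: Agent 3 picks item 1
Step 5: Sum = 5 + 2 + 3 + 1 = 11

11


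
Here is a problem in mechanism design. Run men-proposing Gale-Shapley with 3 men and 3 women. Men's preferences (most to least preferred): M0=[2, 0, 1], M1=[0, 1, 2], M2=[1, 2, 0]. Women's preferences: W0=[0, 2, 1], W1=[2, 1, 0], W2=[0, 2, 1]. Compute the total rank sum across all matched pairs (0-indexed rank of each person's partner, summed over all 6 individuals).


Step 1: Run Gale-Shapley (men propose, women hold best offer):
  M0 proposes to W2; she accepts
  M1 proposes to W0; she accepts
  M2 proposes to W1; she accepts
Step 2: Final matching: W0-M1, W1-M2, W2-M0
Step 3: 0-indexed ranks (man's rank of his match, then woman's): 0 + 2 + 0 + 0 + 0 + 0
Step 4: Total rank sum = 2

2


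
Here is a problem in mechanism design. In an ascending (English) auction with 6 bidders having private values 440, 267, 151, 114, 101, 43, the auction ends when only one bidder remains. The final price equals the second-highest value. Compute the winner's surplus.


Step 1: Identify the highest value: 440
Step 2: Identify the second-highest value: 267
Step 3: The final price = second-highest value = 267
Step 4: Surplus = 440 - 267 = 173

173


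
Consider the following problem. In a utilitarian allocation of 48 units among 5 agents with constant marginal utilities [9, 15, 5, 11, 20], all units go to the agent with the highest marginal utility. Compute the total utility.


Step 1: The marginal utilities are [9, 15, 5, 11, 20]
Step 2: The highest marginal utility is 20
Step 3: All 48 units go to that agent
Step 4: Total utility = 20 * 48 = 960

960


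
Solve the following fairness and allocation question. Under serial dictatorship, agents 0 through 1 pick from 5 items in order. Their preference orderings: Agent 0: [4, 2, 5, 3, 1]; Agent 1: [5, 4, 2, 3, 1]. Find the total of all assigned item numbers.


Step 1: Agent 0 picks item 4
Step 2: Agent 1 picks item 5
Step 3: Sum = 4 + 5 = 9

9


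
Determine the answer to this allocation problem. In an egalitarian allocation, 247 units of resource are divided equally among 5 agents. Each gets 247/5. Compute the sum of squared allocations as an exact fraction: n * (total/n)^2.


Step 1: Each agent's share = 247/5
Step 2: Square of each share = (247/5)^2 = 61009/25
Step 3: Sum of squares = 5 * 61009/25 = 61009/5

61009/5


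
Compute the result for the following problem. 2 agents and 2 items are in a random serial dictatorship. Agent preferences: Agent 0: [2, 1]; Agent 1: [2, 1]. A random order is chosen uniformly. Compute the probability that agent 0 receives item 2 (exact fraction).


Step 1: Agent 0 wants item 2
Step 2: There are 2 possible orderings of agents
Step 3: In 1 orderings, agent 0 gets item 2
Step 4: Probability = 1/2

1/2


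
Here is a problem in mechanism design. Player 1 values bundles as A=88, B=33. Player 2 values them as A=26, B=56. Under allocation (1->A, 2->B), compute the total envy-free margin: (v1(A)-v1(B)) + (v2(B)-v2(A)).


Step 1: Player 1's margin = v1(A) - v1(B) = 88 - 33 = 55
Step 2: Player 2's margin = v2(B) - v2(A) = 56 - 26 = 30
Step 3: Total margin = 55 + 30 = 85

85


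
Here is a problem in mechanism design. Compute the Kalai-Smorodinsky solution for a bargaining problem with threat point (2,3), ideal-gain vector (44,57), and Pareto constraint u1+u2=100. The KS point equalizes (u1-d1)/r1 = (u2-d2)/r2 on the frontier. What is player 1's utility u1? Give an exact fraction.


Step 1: At the KS point, (u1-d1)/r1 = (u2-d2)/r2 = t and u1+u2 = 100
Step 2: u1 = d1 + r1*t and u2 = d2 + r2*t, so (d1 + r1*t) + (d2 + r2*t) = 100
Step 3: t = (100 - 2 - 3)/(44 + 57) = 95/101
Step 4: u1 = d1 + r1*t = 2 + 44 * 95/101 = 4382/101
Step 5: (Check: u2 = d2 + r2*t = 5718/101; u1+u2 = 4382/101 + 5718/101 = 100, on the frontier.)

4382/101


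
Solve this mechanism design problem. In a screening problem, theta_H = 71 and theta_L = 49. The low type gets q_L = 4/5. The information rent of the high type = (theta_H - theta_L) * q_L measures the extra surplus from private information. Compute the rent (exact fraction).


Step 1: theta_H - theta_L = 71 - 49 = 22
Step 2: Information rent = (theta_H - theta_L) * q_L
Step 3: = 22 * 4/5
Step 4: = 88/5

88/5


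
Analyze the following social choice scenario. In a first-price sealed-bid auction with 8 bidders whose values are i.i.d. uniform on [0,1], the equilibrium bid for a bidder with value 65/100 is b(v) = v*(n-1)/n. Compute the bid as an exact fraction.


Step 1: The symmetric BNE bidding function is b(v) = v * (n-1) / n
Step 2: Substitute v = 13/20 and n = 8
Step 3: b = 13/20 * 7/8
Step 4: b = 91/160

91/160


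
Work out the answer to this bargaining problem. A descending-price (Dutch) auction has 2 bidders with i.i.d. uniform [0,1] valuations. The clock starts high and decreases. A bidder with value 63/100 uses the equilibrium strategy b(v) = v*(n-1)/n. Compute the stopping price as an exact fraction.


Step 1: Dutch auctions are strategically equivalent to first-price auctions
Step 2: The equilibrium bid is b(v) = v*(n-1)/n
Step 3: b = 63/100 * 1/2
Step 4: b = 63/200

63/200


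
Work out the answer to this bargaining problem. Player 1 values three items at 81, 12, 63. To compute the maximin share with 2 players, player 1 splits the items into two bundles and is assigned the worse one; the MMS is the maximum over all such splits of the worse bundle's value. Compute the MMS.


Step 1: Item values = 81, 12, 63
Step 2: Enumerate all 2-bundle partitions and take the smaller bundle:
  Partition 1: {81} vs {12,63} -> bundles 81, 75; min = 75
  Partition 2: {12} vs {81,63} -> bundles 12, 144; min = 12
  Partition 3: {63} vs {81,12} -> bundles 63, 93; min = 63
Step 3: MMS = max(75, 12, 63) = 75

75


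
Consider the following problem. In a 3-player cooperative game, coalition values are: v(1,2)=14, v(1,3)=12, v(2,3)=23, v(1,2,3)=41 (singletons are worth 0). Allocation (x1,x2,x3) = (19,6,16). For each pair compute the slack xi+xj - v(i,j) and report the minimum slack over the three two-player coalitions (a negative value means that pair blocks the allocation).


Step 1: Slack for coalition (1,2): x1+x2 - v12 = 25 - 14 = 11
Step 2: Slack for coalition (1,3): x1+x3 - v13 = 35 - 12 = 23
Step 3: Slack for coalition (2,3): x2+x3 - v23 = 22 - 23 = -1
Step 4: Minimum slack = min(11, 23, -1) = -1, attained by (2,3); coalition (2,3) can block (slack < 0), so the allocation is not in the core

-1


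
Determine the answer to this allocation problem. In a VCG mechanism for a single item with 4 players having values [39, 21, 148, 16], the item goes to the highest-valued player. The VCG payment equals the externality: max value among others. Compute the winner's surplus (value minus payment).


Step 1: The winner is the agent with the highest value: agent 2 with value 148
Step 2: Values of other agents: [39, 21, 16]
Step 3: VCG payment = max of others' values = 39
Step 4: Surplus = 148 - 39 = 109

109


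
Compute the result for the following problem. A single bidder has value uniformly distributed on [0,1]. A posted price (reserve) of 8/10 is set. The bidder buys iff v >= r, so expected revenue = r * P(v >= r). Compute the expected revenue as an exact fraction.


Step 1: Posted price r = 4/5, value support [0,1]
Step 2: P(v >= r) = (1 - 4/5)/1 = 1/5
Step 3: Expected revenue = r * P(v >= r) = 4/5 * 1/5
Step 4: Revenue = 4/25

4/25


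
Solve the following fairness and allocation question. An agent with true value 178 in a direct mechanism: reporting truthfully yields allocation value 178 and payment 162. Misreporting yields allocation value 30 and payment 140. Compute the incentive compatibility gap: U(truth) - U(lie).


Step 1: U(truth) = value - payment = 178 - 162 = 16
Step 2: U(lie) = allocation - payment = 30 - 140 = -110
Step 3: IC gap = 16 - (-110) = 126

126


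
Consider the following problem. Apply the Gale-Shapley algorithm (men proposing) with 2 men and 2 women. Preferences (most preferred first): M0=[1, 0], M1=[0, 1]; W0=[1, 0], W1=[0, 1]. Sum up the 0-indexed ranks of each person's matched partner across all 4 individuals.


Step 1: Run Gale-Shapley (men propose, women hold best offer):
  M0 proposes to W1; she accepts
  M1 proposes to W0; she accepts
Step 2: Final matching: W0-M1, W1-M0
Step 3: 0-indexed ranks (man's rank of his match, then woman's): 0 + 0 + 0 + 0
Step 4: Total rank sum = 0

0


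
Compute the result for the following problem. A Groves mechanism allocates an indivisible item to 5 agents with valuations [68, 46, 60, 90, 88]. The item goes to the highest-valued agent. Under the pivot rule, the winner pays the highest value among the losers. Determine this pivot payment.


Step 1: The efficient winner is agent 3 with value 90
Step 2: Other agents' values: [68, 46, 60, 88]
Step 3: Pivot payment = max(others) = 88
Step 4: The winner pays 88

88


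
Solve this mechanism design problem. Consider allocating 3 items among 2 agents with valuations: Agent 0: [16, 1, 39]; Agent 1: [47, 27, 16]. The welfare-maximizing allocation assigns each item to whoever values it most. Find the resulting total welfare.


Step 1: For each item, find the maximum value among all agents.
Step 2: Item 0 -> Agent 1 (value 47)
Step 3: Item 1 -> Agent 1 (value 27)
Step 4: Item 2 -> Agent 0 (value 39)
Step 5: Total welfare = 47 + 27 + 39 = 113

113


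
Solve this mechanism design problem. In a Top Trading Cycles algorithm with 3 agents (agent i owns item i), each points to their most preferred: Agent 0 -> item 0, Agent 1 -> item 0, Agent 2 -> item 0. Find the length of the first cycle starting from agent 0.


Step 1: Trace the pointer graph from agent 0: 0 -> 0
Step 2: A cycle is detected when we revisit agent 0
Step 3: The cycle is: 0 -> 0
Step 4: Cycle length = 1

1


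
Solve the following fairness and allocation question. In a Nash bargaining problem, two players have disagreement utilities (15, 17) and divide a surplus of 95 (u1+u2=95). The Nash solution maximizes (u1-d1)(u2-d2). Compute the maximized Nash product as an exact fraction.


Step 1: The Nash solution splits surplus symmetrically above the disagreement point
Step 2: u1 = (total + d1 - d2)/2 = (95 + 15 - 17)/2 = 93/2
Step 3: u2 = (total - d1 + d2)/2 = (95 - 15 + 17)/2 = 97/2
Step 4: Nash product = (93/2 - 15) * (97/2 - 17)
Step 5: = 63/2 * 63/2 = 3969/4

3969/4


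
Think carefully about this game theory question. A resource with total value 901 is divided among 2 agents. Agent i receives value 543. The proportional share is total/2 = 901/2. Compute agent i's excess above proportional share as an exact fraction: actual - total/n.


Step 1: Proportional share = 901/2
Step 2: Agent's actual allocation = 543
Step 3: Excess = 543 - 901/2 = 185/2

185/2


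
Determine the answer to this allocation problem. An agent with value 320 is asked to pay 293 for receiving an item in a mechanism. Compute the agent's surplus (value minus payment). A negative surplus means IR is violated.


Step 1: Surplus = value - payment = 320 - 293 = 27
Step 2: IR is satisfied (surplus >= 0)

27


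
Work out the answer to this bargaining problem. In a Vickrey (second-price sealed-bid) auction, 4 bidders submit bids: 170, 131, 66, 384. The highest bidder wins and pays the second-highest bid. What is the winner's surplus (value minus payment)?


Step 1: Sort bids in descending order: 384, 170, 131, 66
Step 2: The winning bid is the highest: 384
Step 3: The payment equals the second-highest bid: 170
Step 4: Surplus = winner's bid - payment = 384 - 170 = 214

214


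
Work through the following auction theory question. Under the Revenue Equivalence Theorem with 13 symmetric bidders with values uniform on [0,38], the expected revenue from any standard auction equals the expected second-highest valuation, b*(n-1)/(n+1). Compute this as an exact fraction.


Step 1: By Revenue Equivalence, expected revenue = b*(n-1)/(n+1)
Step 2: Substituting n = 13, b = 38
Step 3: Revenue = 38*(13-1)/(13+1) = 38*12/14
Step 4: Revenue = 456/14 = 228/7

228/7


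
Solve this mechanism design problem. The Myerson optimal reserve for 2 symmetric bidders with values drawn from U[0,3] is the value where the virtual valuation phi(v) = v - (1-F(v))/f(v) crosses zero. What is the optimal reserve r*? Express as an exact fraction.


Step 1: For U[0,3], F(v) = v/3 and f(v) = 1/3
Step 2: phi(v) = v - (1 - v/3)/(1/3) = v - (3 - v) = 2v - 3
Step 3: Set phi(r*) = 0: 2r* - 3 = 0
Step 4: r* = 3/2 (the number of bidders n = 2 does not enter)

3/2


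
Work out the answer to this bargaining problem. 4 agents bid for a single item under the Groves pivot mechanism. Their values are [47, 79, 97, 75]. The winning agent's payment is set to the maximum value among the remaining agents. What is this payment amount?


Step 1: The efficient winner is agent 2 with value 97
Step 2: Other agents' values: [47, 79, 75]
Step 3: Pivot payment = max(others) = 79
Step 4: The winner pays 79

79


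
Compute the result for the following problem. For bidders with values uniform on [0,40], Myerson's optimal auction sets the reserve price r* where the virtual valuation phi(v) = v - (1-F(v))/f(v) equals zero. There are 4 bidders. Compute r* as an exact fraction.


Step 1: For U[0,40], F(v) = v/40 and f(v) = 1/40
Step 2: phi(v) = v - (1 - v/40)/(1/40) = v - (40 - v) = 2v - 40
Step 3: Set phi(r*) = 0: 2r* - 40 = 0
Step 4: r* = 40/2 = 20 (the number of bidders n = 4 does not enter)

20


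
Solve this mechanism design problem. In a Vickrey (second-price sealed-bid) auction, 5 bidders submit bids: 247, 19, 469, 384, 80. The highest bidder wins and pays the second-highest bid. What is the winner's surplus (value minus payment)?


Step 1: Sort bids in descending order: 469, 384, 247, 80, 19
Step 2: The winning bid is the highest: 469
Step 3: The payment equals the second-highest bid: 384
Step 4: Surplus = winner's bid - payment = 469 - 384 = 85

85


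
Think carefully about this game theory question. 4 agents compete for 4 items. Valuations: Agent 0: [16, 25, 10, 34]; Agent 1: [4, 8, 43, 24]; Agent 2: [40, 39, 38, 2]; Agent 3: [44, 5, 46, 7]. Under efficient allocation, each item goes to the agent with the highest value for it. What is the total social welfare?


Step 1: For each item, find the maximum value among all agents.
Step 2: Item 0 -> Agent 3 (value 44)
Step 3: Item 1 -> Agent 2 (value 39)
Step 4: Item 2 -> Agent 3 (value 46)
Step 5: Item 3 -> Agent 0 (value 34)
Step 6: Total welfare = 44 + 39 + 46 + 34 = 163

163


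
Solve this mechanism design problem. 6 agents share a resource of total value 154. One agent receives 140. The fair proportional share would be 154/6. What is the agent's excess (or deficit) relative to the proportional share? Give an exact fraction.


Step 1: Proportional share = 154/6 = 77/3
Step 2: Agent's actual allocation = 140
Step 3: Excess = 140 - 77/3 = 343/3

343/3


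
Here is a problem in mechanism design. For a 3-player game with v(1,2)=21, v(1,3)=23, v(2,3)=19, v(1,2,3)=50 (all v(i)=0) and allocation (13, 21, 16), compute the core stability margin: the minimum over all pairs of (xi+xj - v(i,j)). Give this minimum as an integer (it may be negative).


Step 1: Slack for coalition (1,2): x1+x2 - v12 = 34 - 21 = 13
Step 2: Slack for coalition (1,3): x1+x3 - v13 = 29 - 23 = 6
Step 3: Slack for coalition (2,3): x2+x3 - v23 = 37 - 19 = 18
Step 4: Minimum slack = min(13, 6, 18) = 6, attained by (1,3); no pair can gain by deviating, so the allocation is in the core

6


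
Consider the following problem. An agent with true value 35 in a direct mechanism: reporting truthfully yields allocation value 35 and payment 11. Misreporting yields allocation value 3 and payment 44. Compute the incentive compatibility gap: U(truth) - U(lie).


Step 1: U(truth) = value - payment = 35 - 11 = 24
Step 2: U(lie) = allocation - payment = 3 - 44 = -41
Step 3: IC gap = 24 - (-41) = 65

65


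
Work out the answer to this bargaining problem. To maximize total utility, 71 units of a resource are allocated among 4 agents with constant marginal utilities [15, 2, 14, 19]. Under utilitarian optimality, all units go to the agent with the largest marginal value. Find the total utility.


Step 1: The marginal utilities are [15, 2, 14, 19]
Step 2: The highest marginal utility is 19
Step 3: All 71 units go to that agent
Step 4: Total utility = 19 * 71 = 1349

1349


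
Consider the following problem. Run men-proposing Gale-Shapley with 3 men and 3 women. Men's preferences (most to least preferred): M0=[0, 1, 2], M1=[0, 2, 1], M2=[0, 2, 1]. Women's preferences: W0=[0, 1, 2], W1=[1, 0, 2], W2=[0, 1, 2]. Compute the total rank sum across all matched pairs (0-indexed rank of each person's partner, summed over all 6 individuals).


Step 1: Run Gale-Shapley (men propose, women hold best offer):
  M0 proposes to W0; she accepts
  M1 proposes to W0; rejected
  M1 proposes to W2; she accepts
  M2 proposes to W0; rejected
  M2 proposes to W2; rejected
  M2 proposes to W1; she accepts
Step 2: Final matching: W0-M0, W1-M2, W2-M1
Step 3: 0-indexed ranks (man's rank of his match, then woman's): 0 + 0 + 2 + 2 + 1 + 1
Step 4: Total rank sum = 6

6


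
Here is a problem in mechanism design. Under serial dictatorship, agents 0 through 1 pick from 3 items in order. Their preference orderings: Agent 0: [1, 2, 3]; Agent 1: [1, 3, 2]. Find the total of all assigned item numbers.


Step 1: Agent 0 picks item 1
Step 2: Agent 1 picks item 3
Step 3: Sum = 1 + 3 = 4

4


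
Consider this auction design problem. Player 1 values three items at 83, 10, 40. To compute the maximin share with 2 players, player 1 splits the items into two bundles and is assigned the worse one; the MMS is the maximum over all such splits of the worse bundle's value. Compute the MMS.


Step 1: Item values = 83, 10, 40
Step 2: Enumerate all 2-bundle partitions and take the smaller bundle:
  Partition 1: {83} vs {10,40} -> bundles 83, 50; min = 50
  Partition 2: {10} vs {83,40} -> bundles 10, 123; min = 10
  Partition 3: {40} vs {83,10} -> bundles 40, 93; min = 40
Step 3: MMS = max(50, 10, 40) = 50

50


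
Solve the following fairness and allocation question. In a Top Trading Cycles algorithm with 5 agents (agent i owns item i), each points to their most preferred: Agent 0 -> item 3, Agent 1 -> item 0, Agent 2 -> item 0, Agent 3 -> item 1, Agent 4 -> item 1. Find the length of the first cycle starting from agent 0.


Step 1: Trace the pointer graph from agent 0: 0 -> 3 -> 1 -> 0
Step 2: A cycle is detected when we revisit agent 0
Step 3: The cycle is: 0 -> 3 -> 1 -> 0
Step 4: Cycle length = 3

3


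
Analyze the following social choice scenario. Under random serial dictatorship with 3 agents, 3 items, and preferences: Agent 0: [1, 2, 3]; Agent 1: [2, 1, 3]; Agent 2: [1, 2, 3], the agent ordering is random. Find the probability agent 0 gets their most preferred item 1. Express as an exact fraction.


Step 1: Agent 0 wants item 1
Step 2: There are 6 possible orderings of agents
Step 3: In 3 orderings, agent 0 gets item 1
Step 4: Probability = 3/6 = 1/2

1/2


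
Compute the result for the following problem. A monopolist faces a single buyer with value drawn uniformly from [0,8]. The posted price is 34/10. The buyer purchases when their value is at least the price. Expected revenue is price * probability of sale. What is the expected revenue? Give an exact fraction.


Step 1: Posted price r = 17/5, value support [0,8]
Step 2: P(v >= r) = (8 - 17/5)/8 = 23/40
Step 3: Expected revenue = r * P(v >= r) = 17/5 * 23/40
Step 4: Revenue = 391/200

391/200


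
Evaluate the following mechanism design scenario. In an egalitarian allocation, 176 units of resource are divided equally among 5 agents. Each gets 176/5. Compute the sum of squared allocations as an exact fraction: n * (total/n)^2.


Step 1: Each agent's share = 176/5
Step 2: Square of each share = (176/5)^2 = 30976/25
Step 3: Sum of squares = 5 * 30976/25 = 30976/5

30976/5


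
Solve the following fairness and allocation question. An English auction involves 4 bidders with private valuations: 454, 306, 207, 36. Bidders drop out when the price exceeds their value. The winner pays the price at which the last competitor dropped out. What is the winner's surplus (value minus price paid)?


Step 1: Identify the highest value: 454
Step 2: Identify the second-highest value: 306
Step 3: The final price = second-highest value = 306
Step 4: Surplus = 454 - 306 = 148

148


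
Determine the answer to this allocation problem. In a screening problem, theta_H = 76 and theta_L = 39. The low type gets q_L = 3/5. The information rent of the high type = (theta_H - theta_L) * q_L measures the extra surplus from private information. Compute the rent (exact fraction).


Step 1: theta_H - theta_L = 76 - 39 = 37
Step 2: Information rent = (theta_H - theta_L) * q_L
Step 3: = 37 * 3/5
Step 4: = 111/5

111/5


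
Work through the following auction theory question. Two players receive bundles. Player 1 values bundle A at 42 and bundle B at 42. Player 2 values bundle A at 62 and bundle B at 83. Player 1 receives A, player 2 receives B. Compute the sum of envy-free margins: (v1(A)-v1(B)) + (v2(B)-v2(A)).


Step 1: Player 1's margin = v1(A) - v1(B) = 42 - 42 = 0
Step 2: Player 2's margin = v2(B) - v2(A) = 83 - 62 = 21
Step 3: Total margin = 0 + 21 = 21

21


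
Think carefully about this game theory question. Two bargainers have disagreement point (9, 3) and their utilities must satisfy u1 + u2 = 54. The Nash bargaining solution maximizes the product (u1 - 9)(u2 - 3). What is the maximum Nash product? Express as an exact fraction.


Step 1: The Nash solution splits surplus symmetrically above the disagreement point
Step 2: u1 = (total + d1 - d2)/2 = (54 + 9 - 3)/2 = 30
Step 3: u2 = (total - d1 + d2)/2 = (54 - 9 + 3)/2 = 24
Step 4: Nash product = (30 - 9) * (24 - 3)
Step 5: = 21 * 21 = 441

441


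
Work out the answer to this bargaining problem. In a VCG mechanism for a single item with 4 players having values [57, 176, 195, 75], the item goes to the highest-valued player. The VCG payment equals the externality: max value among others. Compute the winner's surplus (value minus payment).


Step 1: The winner is the agent with the highest value: agent 2 with value 195
Step 2: Values of other agents: [57, 176, 75]
Step 3: VCG payment = max of others' values = 176
Step 4: Surplus = 195 - 176 = 19

19


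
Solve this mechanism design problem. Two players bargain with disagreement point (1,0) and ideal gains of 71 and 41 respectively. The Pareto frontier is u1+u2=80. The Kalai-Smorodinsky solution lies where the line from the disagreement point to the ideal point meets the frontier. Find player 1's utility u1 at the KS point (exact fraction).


Step 1: At the KS point, (u1-d1)/r1 = (u2-d2)/r2 = t and u1+u2 = 80
Step 2: u1 = d1 + r1*t and u2 = d2 + r2*t, so (d1 + r1*t) + (d2 + r2*t) = 80
Step 3: t = (80 - 1 - 0)/(71 + 41) = 79/112
Step 4: u1 = d1 + r1*t = 1 + 71 * 79/112 = 5721/112
Step 5: (Check: u2 = d2 + r2*t = 3239/112; u1+u2 = 5721/112 + 3239/112 = 80, on the frontier.)

5721/112
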